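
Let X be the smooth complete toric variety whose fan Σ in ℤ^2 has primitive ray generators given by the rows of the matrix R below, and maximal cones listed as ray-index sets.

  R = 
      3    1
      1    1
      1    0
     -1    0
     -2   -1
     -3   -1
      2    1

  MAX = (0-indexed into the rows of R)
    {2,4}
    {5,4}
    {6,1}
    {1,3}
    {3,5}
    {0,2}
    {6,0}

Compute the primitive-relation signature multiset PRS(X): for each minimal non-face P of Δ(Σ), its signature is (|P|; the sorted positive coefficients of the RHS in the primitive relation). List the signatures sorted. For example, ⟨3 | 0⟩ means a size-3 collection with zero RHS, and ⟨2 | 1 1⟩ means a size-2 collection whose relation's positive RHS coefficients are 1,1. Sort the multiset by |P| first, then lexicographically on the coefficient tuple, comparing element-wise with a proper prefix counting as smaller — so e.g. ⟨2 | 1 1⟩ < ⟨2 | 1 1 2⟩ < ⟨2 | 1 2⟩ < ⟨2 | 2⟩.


Σ has 14 primitive collections:

  P = {0,5}:  v_{0} + v_{5} = 0  so sig = ⟨2 | 0⟩
  P = {2,3}:  v_{2} + v_{3} = 0  so sig = ⟨2 | 0⟩
  P = {4,6}:  v_{4} + v_{6} = 0  so sig = ⟨2 | 0⟩
  P = {0,3}:  v_{0} + v_{3} = v_{6}  so sig = ⟨2 | 1⟩
  P = {0,4}:  v_{0} + v_{4} = v_{2}  so sig = ⟨2 | 1⟩
  P = {1,2}:  v_{1} + v_{2} = v_{6}  so sig = ⟨2 | 1⟩
  P = {1,4}:  v_{1} + v_{4} = v_{3}  so sig = ⟨2 | 1⟩
  P = {2,5}:  v_{2} + v_{5} = v_{4}  so sig = ⟨2 | 1⟩
  P = {2,6}:  v_{2} + v_{6} = v_{0}  so sig = ⟨2 | 1⟩
  P = {3,4}:  v_{3} + v_{4} = v_{5}  so sig = ⟨2 | 1⟩
  P = {3,6}:  v_{3} + v_{6} = v_{1}  so sig = ⟨2 | 1⟩
  P = {5,6}:  v_{5} + v_{6} = v_{3}  so sig = ⟨2 | 1⟩
  P = {0,1}:  v_{0} + v_{1} = 2·v_{6}  so sig = ⟨2 | 2⟩
  P = {1,5}:  v_{1} + v_{5} = 2·v_{3}  so sig = ⟨2 | 2⟩

so the primitive-relation signature multiset is
{ ⟨2 | 0⟩ ×3,  ⟨2 | 1⟩ ×9,  ⟨2 | 2⟩ ×2 }


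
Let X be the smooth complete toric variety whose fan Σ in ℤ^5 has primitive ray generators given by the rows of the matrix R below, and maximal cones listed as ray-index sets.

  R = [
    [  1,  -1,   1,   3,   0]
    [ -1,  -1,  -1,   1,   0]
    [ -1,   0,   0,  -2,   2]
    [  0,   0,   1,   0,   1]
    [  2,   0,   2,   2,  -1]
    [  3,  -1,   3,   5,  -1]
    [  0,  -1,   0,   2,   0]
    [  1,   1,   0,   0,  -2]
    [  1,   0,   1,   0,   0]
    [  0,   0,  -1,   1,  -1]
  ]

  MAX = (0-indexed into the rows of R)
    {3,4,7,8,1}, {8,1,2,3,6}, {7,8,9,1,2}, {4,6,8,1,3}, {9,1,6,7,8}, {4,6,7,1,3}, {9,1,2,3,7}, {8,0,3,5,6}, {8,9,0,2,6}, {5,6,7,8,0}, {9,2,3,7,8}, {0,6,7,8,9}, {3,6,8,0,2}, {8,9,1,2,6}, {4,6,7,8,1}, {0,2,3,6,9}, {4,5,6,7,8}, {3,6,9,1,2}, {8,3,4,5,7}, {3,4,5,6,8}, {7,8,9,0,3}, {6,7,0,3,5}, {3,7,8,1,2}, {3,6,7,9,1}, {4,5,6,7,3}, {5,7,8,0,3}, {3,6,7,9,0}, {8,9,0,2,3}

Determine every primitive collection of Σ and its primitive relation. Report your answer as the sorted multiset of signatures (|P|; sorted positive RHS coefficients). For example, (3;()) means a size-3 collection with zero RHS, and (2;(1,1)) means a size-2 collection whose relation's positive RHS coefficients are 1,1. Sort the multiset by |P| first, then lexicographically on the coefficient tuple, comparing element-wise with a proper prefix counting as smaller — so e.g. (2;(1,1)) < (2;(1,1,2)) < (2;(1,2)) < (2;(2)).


|primitive collections| = 12. Relations:

  • {0,4}:  v_{0} + v_{4} = v_{5}  →  sig = (2;(1))
  • {2,4}:  v_{2} + v_{4} = v_{3} + v_{8}  →  sig = (2;(1,1))
  • {4,9}:  v_{4} + v_{9} = v_{0} + v_{7}  →  sig = (2;(1,1))
  • {2,5}:  v_{2} + v_{5} = v_{0} + v_{3} + v_{8}  →  sig = (2;(1,1,1))
  • {1,5}:  v_{1} + v_{5} = v_{4} + 2·v_{6}  →  sig = (2;(1,2))
  • {5,9}:  v_{5} + v_{9} = 2·v_{0} + v_{7}  →  sig = (2;(1,2))
  • {0,1}:  v_{0} + v_{1} = 2·v_{6}  →  sig = (2;(2))
  • {2,6,7}:  v_{2} + v_{6} + v_{7} = 0  →  sig = (3;())
  • {0,2,7}:  v_{0} + v_{2} + v_{7} = v_{3} + v_{8} + v_{9}  →  sig = (3;(1,1,1))
  • {1,3,8,9}:  v_{1} + v_{3} + v_{8} + v_{9} = v_{6}  →  sig = (4;(1))
  • {3,6,7,8}:  v_{3} + v_{6} + v_{7} + v_{8} = v_{4}  →  sig = (4;(1))
  • {3,6,8,9}:  v_{3} + v_{6} + v_{8} + v_{9} = v_{0}  →  sig = (4;(1))

Sorted signature multiset PRS(X):
    (2;(1))
    (2;(1,1))
    (2;(1,1))
    (2;(1,1,1))
    (2;(1,2))
    (2;(1,2))
    (2;(2))
    (3;())
    (3;(1,1,1))
    (4;(1))
    (4;(1))
    (4;(1))


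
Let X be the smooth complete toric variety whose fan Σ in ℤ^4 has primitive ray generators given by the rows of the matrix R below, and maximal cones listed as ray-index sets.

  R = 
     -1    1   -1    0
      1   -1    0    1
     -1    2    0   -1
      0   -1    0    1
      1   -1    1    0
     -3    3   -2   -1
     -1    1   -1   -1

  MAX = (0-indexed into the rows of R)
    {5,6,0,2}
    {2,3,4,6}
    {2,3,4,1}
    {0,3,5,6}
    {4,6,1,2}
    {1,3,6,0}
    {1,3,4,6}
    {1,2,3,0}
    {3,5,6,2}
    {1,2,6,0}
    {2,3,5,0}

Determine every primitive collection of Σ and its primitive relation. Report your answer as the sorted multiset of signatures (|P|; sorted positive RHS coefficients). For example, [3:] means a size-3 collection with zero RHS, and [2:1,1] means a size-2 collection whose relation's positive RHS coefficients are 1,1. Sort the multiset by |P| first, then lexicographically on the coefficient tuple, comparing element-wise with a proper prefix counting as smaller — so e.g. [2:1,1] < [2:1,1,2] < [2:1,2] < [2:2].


Primitive collections (5):

  P = {0,4}:  v_{0} + v_{4} = 0  so sig = [2:]
  P = {4,5}:  v_{4} + v_{5} = v_{2} + v_{3} + v_{6}  so sig = [2:1,1,1]
  P = {1,5}:  v_{1} + v_{5} = 2·v_{0}  so sig = [2:2]
  P = {0,2,3,6}:  v_{0} + v_{2} + v_{3} + v_{6} = v_{5}  so sig = [4:1]
  P = {1,2,3,6}:  v_{1} + v_{2} + v_{3} + v_{6} = v_{0}  so sig = [4:1]

so the primitive-relation signature multiset is
    |P|=2: 3 collections, coeffs (), (1,1,1), (2)
    |P|=4: 2 collections, coeffs (1), (1)


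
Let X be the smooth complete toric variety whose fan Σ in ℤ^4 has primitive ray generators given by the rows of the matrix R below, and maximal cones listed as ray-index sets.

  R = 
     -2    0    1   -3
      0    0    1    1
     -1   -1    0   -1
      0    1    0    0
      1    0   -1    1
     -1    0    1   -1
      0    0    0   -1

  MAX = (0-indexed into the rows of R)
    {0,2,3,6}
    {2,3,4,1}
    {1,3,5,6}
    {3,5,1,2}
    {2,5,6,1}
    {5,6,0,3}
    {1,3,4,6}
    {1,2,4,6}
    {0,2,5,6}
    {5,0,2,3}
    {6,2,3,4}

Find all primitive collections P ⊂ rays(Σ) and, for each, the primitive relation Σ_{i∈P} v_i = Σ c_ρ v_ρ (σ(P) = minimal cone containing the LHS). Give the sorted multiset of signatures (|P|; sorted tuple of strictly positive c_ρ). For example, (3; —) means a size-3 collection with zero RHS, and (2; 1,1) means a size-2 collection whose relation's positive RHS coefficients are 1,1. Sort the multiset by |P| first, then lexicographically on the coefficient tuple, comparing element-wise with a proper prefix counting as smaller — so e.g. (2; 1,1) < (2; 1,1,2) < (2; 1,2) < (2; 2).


5 collections generate NE(X_Σ); each relation:

  P = {4,5}:  v_{4} + v_{5} = 0 ; sig = (2; —)
  P = {0,4}:  v_{0} + v_{4} = v_{2} + v_{3} + v_{6} ; sig = (2; 1,1,1)
  P = {0,1}:  v_{0} + v_{1} = 2·v_{5} ; sig = (2; 2)
  P = {1,2,3,6}:  v_{1} + v_{2} + v_{3} + v_{6} = v_{5} ; sig = (4; 1)
  P = {2,3,5,6}:  v_{2} + v_{3} + v_{5} + v_{6} = v_{0} ; sig = (4; 1)

Hence PRS(X_Σ) =
    (2; —)
    (2; 1,1,1)
    (2; 2)
    (4; 1)
    (4; 1)


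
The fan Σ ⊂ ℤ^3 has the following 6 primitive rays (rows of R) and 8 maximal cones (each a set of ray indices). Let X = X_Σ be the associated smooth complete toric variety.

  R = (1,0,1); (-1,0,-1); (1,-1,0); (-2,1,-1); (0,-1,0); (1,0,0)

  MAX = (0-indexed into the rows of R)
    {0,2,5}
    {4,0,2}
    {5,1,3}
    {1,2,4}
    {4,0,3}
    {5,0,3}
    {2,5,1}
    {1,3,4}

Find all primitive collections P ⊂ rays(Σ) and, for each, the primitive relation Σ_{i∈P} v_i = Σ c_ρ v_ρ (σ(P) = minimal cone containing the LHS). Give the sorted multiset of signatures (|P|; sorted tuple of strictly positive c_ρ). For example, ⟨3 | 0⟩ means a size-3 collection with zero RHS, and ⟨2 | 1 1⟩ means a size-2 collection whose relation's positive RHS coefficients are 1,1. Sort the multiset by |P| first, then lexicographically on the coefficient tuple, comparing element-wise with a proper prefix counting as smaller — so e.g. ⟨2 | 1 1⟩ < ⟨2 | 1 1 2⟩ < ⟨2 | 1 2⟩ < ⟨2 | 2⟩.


3 collections generate NE(X_Σ); each relation:

  P={0,1}:  v_{0} + v_{1} = 0 ; sig = ⟨2 | 0⟩
  P={2,3}:  v_{2} + v_{3} = v_{1} ; sig = ⟨2 | 1⟩
  P={4,5}:  v_{4} + v_{5} = v_{2} ; sig = ⟨2 | 1⟩

Hence PRS(X_Σ) =
    ⟨2 | 0⟩
    ⟨2 | 1⟩
    ⟨2 | 1⟩


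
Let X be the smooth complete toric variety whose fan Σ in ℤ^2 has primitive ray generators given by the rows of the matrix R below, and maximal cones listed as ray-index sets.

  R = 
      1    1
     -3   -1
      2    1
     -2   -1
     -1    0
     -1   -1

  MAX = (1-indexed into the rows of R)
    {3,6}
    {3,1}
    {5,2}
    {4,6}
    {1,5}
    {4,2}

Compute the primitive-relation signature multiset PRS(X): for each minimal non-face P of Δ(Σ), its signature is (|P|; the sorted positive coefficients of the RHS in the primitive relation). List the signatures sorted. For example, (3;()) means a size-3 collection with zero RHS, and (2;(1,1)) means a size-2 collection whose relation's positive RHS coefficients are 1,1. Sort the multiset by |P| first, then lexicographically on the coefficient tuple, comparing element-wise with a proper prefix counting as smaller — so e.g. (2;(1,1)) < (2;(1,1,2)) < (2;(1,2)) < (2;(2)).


9 collections generate NE(X_Σ); each relation:

  • {1,6}:  v_{1} + v_{6} = 0  →  sig = (2;())
  • {3,4}:  v_{3} + v_{4} = 0  →  sig = (2;())
  • {1,4}:  v_{1} + v_{4} = v_{5}  →  sig = (2;(1))
  • {2,3}:  v_{2} + v_{3} = v_{5}  →  sig = (2;(1))
  • {3,5}:  v_{3} + v_{5} = v_{1}  →  sig = (2;(1))
  • {4,5}:  v_{4} + v_{5} = v_{2}  →  sig = (2;(1))
  • {5,6}:  v_{5} + v_{6} = v_{4}  →  sig = (2;(1))
  • {1,2}:  v_{1} + v_{2} = 2·v_{5}  →  sig = (2;(2))
  • {2,6}:  v_{2} + v_{6} = 2·v_{4}  →  sig = (2;(2))

Hence PRS(X_Σ) =
    |P|=2: 9 collections, coeffs (), (), (1), (1), (1), (1), (1), (2), (2)


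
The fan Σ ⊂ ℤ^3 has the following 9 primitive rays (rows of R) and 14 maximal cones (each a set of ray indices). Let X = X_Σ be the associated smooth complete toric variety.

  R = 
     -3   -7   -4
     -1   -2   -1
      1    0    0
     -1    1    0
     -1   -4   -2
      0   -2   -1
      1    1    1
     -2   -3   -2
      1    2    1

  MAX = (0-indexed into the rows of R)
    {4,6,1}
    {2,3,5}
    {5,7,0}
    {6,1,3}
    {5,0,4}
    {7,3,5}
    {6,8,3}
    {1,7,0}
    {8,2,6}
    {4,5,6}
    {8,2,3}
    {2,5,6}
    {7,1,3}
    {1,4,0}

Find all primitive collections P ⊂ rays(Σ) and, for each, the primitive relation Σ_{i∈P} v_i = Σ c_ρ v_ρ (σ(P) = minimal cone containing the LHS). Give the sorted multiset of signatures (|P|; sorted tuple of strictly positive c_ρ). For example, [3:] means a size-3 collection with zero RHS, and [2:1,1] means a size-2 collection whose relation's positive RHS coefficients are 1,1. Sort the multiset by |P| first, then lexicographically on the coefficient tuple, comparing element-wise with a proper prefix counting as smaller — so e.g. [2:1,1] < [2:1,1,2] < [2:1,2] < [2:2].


Σ has 17 primitive collections:

  P={1,8}:  v_{1} + v_{8} = 0 ; sig = [2:]
  P={1,2}:  v_{1} + v_{2} = v_{5} ; sig = [2:1]
  P={1,5}:  v_{1} + v_{5} = v_{4} ; sig = [2:1]
  P={3,4}:  v_{3} + v_{4} = v_{7} ; sig = [2:1]
  P={4,7}:  v_{4} + v_{7} = v_{0} ; sig = [2:1]
  P={4,8}:  v_{4} + v_{8} = v_{5} ; sig = [2:1]
  P={5,8}:  v_{5} + v_{8} = v_{2} ; sig = [2:1]
  P={6,7}:  v_{6} + v_{7} = v_{1} ; sig = [2:1]
  P={0,6}:  v_{0} + v_{6} = v_{1} + v_{4} ; sig = [2:1,1]
  P={0,8}:  v_{0} + v_{8} = v_{5} + v_{7} ; sig = [2:1,1]
  P={7,8}:  v_{7} + v_{8} = v_{3} + v_{5} ; sig = [2:1,1]
  P={0,2}:  v_{0} + v_{2} = 2·v_{5} + v_{7} ; sig = [2:1,2]
  P={2,7}:  v_{2} + v_{7} = v_{3} + 2·v_{5} ; sig = [2:1,2]
  P={0,3}:  v_{0} + v_{3} = 2·v_{7} ; sig = [2:2]
  P={2,4}:  v_{2} + v_{4} = 2·v_{5} ; sig = [2:2]
  P={3,5,6}:  v_{3} + v_{5} + v_{6} = 0 ; sig = [3:]
  P={2,3,6}:  v_{2} + v_{3} + v_{6} = v_{8} ; sig = [3:1]

Hence PRS(X_Σ) =
{ [2:],  [2:1] ×7,  [2:1,1] ×3,  [2:1,2] ×2,  [2:2] ×2,  [3:],  [3:1] }


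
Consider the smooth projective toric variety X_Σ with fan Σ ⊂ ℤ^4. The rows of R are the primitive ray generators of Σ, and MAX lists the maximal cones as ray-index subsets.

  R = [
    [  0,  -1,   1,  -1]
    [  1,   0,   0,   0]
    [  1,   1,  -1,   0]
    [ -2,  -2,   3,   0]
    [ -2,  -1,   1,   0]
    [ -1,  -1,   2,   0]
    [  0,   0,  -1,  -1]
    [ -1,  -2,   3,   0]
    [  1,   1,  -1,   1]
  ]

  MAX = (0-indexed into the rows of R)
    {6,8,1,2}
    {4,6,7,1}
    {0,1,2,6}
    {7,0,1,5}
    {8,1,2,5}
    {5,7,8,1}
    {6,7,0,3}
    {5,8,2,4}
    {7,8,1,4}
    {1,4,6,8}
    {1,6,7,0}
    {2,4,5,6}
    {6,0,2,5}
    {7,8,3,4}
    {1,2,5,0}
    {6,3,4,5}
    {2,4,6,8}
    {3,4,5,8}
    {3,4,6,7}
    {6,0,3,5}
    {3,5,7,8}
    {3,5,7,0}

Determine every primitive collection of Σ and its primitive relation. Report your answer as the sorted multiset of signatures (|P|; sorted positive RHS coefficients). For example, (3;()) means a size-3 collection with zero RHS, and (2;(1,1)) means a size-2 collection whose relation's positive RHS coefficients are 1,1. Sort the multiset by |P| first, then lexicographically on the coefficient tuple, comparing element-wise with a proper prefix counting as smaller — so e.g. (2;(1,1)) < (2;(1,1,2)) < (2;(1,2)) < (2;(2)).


Σ has 13 primitive collections:

  {0,8}:  v_{0} + v_{8} = v_{1}  ⟹  sig = (2;(1))
  {1,3}:  v_{1} + v_{3} = v_{7}  ⟹  sig = (2;(1))
  {2,3}:  v_{2} + v_{3} = v_{5}  ⟹  sig = (2;(1))
  {0,4}:  v_{0} + v_{4} = v_{3} + v_{6}  ⟹  sig = (2;(1,1))
  {2,7}:  v_{2} + v_{7} = v_{1} + v_{5}  ⟹  sig = (2;(1,1))
  {1,2,4}:  v_{1} + v_{2} + v_{4} = 0  ⟹  sig = (3;())
  {5,6,8}:  v_{5} + v_{6} + v_{8} = 0  ⟹  sig = (3;())
  {1,4,5}:  v_{1} + v_{4} + v_{5} = v_{3}  ⟹  sig = (3;(1))
  {1,5,6}:  v_{1} + v_{5} + v_{6} = v_{0}  ⟹  sig = (3;(1))
  {3,6,8}:  v_{3} + v_{6} + v_{8} = v_{1} + v_{4}  ⟹  sig = (3;(1,1))
  {5,6,7}:  v_{5} + v_{6} + v_{7} = v_{0} + v_{3}  ⟹  sig = (3;(1,1))
  {6,7,8}:  v_{6} + v_{7} + v_{8} = 2·v_{1} + v_{4}  ⟹  sig = (3;(1,2))
  {4,5,7}:  v_{4} + v_{5} + v_{7} = 2·v_{3}  ⟹  sig = (3;(2))

Signatures (|P|; sorted positive RHS coefficients), sorted:
    (2;(1))
    (2;(1))
    (2;(1))
    (2;(1,1))
    (2;(1,1))
    (3;())
    (3;())
    (3;(1))
    (3;(1))
    (3;(1,1))
    (3;(1,1))
    (3;(1,2))
    (3;(2))


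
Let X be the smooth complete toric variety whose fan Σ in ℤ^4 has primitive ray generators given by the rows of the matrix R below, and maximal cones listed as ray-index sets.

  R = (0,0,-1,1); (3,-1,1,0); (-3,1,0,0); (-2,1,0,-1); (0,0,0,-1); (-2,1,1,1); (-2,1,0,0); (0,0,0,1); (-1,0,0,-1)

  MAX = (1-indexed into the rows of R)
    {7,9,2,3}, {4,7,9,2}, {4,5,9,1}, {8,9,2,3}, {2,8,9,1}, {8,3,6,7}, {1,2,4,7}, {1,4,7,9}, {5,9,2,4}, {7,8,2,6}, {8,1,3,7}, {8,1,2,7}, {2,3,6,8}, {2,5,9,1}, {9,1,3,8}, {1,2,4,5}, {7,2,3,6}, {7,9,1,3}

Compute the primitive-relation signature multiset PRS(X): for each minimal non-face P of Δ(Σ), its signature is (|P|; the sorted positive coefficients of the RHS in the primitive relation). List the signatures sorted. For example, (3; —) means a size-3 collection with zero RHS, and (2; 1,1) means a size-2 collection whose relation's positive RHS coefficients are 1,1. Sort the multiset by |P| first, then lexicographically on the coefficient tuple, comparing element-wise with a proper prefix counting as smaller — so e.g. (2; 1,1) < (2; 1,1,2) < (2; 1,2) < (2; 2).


Minimal non-faces — 14 found among 9 rays, 18 max cones:

  {5,8}:  v_{5} + v_{8} = 0  →  sig = (2; —)
  {4,8}:  v_{4} + v_{8} = v_{7}  →  sig = (2; 1)
  {5,7}:  v_{5} + v_{7} = v_{4}  →  sig = (2; 1)
  {3,5}:  v_{3} + v_{5} = v_{7} + v_{9}  →  sig = (2; 1,1)
  {5,6}:  v_{5} + v_{6} = v_{2} + v_{3} + v_{7}  →  sig = (2; 1,1,1)
  {4,6}:  v_{4} + v_{6} = v_{2} + v_{3} + 2·v_{7}  →  sig = (2; 1,1,2)
  {1,6}:  v_{1} + v_{6} = v_{7} + 2·v_{8}  →  sig = (2; 1,2)
  {3,4}:  v_{3} + v_{4} = 2·v_{7} + v_{9}  →  sig = (2; 1,2)
  {6,9}:  v_{6} + v_{9} = v_{2} + 2·v_{3}  →  sig = (2; 1,2)
  {1,2,3}:  v_{1} + v_{2} + v_{3} = v_{8}  →  sig = (3; 1)
  {7,8,9}:  v_{7} + v_{8} + v_{9} = v_{3}  →  sig = (3; 1)
  {1,2,7,9}:  v_{1} + v_{2} + v_{7} + v_{9} = 0  →  sig = (4; —)
  {1,2,4,9}:  v_{1} + v_{2} + v_{4} + v_{9} = v_{5}  →  sig = (4; 1)
  {2,3,7,8}:  v_{2} + v_{3} + v_{7} + v_{8} = v_{6}  →  sig = (4; 1)

Signatures (|P|; sorted positive RHS coefficients), sorted:
{ (2; —),  (2; 1) ×2,  (2; 1,1),  (2; 1,1,1),  (2; 1,1,2),  (2; 1,2) ×3,  (3; 1) ×2,  (4; —),  (4; 1) ×2 }


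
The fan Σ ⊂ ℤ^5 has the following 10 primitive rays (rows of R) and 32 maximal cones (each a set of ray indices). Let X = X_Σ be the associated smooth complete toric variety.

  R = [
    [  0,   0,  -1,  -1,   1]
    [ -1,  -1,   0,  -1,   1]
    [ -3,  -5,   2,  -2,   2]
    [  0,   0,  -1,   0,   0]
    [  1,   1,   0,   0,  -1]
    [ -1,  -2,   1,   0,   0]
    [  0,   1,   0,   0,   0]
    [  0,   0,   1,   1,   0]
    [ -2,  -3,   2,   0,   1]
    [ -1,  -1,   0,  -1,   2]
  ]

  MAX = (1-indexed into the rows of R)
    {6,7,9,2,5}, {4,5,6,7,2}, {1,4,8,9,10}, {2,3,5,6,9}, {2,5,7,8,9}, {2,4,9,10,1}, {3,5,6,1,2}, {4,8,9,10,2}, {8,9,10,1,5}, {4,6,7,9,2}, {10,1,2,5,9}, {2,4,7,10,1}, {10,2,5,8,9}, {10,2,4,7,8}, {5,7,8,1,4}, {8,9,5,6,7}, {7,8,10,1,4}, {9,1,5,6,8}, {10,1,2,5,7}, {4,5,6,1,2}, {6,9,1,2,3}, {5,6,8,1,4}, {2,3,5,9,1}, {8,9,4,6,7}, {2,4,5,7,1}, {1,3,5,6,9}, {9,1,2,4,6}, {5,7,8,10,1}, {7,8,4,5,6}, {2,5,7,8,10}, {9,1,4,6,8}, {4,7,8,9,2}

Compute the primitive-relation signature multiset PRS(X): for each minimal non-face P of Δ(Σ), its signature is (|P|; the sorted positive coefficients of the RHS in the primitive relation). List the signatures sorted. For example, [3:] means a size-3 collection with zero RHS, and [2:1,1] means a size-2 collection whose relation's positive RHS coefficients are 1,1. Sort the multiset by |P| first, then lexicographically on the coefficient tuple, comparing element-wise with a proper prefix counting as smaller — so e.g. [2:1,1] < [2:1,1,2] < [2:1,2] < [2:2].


14 minimal non-faces of Δ(Σ) (on 10 rays):

  • {6,10}:  v_{6} + v_{10} = v_{1} + v_{9}  →  sig = [2:1,1]
  • {3,4}:  v_{3} + v_{4} = v_{1} + v_{2} + 2·v_{6}  →  sig = [2:1,1,2]
  • {3,7}:  v_{3} + v_{7} = 2·v_{2} + v_{5} + v_{9}  →  sig = [2:1,1,2]
  • {3,8}:  v_{3} + v_{8} = v_{1} + v_{5} + 2·v_{9}  →  sig = [2:1,1,2]
  • {3,10}:  v_{3} + v_{10} = 2·v_{1} + v_{2} + v_{5} + 2·v_{9}  →  sig = [2:1,1,2,2]
  • {1,2,8}:  v_{1} + v_{2} + v_{8} = v_{10}  →  sig = [3:1]
  • {1,6,7}:  v_{1} + v_{6} + v_{7} = v_{2}  →  sig = [3:1]
  • {2,6,8}:  v_{2} + v_{6} + v_{8} = v_{9}  →  sig = [3:1]
  • {4,5,9}:  v_{4} + v_{5} + v_{9} = v_{6}  →  sig = [3:1]
  • {4,5,10}:  v_{4} + v_{5} + v_{10} = v_{1}  →  sig = [3:1]
  • {1,7,9}:  v_{1} + v_{7} + v_{9} = 2·v_{2} + v_{8}  →  sig = [3:1,2]
  • {7,9,10}:  v_{7} + v_{9} + v_{10} = 3·v_{2} + 2·v_{8}  →  sig = [3:2,3]
  • {2,4,5,8}:  v_{2} + v_{4} + v_{5} + v_{8} = 0  →  sig = [4:]
  • {1,2,5,6,9}:  v_{1} + v_{2} + v_{5} + v_{6} + v_{9} = v_{3}  →  sig = [5:1]

Sorted signature multiset PRS(X):
    [2:1,1]
    [2:1,1,2]
    [2:1,1,2]
    [2:1,1,2]
    [2:1,1,2,2]
    [3:1]
    [3:1]
    [3:1]
    [3:1]
    [3:1]
    [3:1,2]
    [3:2,3]
    [4:]
    [5:1]


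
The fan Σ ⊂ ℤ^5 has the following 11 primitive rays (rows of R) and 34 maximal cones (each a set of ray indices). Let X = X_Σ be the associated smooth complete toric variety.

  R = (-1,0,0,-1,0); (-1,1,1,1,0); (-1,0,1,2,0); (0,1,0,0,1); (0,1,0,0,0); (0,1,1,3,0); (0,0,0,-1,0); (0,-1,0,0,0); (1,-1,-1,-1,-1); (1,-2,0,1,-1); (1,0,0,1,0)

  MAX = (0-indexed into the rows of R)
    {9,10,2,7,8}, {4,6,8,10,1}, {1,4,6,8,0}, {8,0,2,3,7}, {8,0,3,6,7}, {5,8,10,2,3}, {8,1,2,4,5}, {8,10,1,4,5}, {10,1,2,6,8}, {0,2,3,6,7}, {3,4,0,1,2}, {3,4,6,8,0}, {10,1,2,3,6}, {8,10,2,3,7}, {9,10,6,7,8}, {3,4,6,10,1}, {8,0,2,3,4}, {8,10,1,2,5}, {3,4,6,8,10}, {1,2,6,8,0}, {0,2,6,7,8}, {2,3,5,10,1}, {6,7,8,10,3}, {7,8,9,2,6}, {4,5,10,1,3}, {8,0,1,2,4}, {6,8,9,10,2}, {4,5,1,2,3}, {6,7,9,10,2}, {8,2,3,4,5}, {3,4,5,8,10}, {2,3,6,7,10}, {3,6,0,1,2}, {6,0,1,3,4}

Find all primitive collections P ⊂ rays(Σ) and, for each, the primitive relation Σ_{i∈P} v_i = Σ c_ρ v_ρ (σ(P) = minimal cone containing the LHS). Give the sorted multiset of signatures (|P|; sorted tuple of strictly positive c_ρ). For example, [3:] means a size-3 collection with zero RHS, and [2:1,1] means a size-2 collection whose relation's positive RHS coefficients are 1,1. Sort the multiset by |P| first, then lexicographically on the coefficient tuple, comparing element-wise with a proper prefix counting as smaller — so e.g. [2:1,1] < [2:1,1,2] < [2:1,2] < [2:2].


16 minimal non-faces of Δ(Σ) (on 11 rays):

  P = {0,10}:  v_{0} + v_{10} = 0  ⇒ sig = [2:]
  P = {4,7}:  v_{4} + v_{7} = 0  ⇒ sig = [2:]
  P = {0,5}:  v_{0} + v_{5} = v_{2} + v_{4}  ⇒ sig = [2:1,1]
  P = {1,7}:  v_{1} + v_{7} = v_{2} + v_{6}  ⇒ sig = [2:1,1]
  P = {3,9}:  v_{3} + v_{9} = v_{7} + v_{10}  ⇒ sig = [2:1,1]
  P = {5,6}:  v_{5} + v_{6} = v_{1} + v_{10}  ⇒ sig = [2:1,1]
  P = {5,7}:  v_{5} + v_{7} = v_{2} + v_{10}  ⇒ sig = [2:1,1]
  P = {0,9}:  v_{0} + v_{9} = v_{2} + v_{6} + v_{7} + v_{8}  ⇒ sig = [2:1,1,1,1]
  P = {4,9}:  v_{4} + v_{9} = v_{2} + v_{6} + v_{8} + v_{10}  ⇒ sig = [2:1,1,1,1]
  P = {1,9}:  v_{1} + v_{9} = 2·v_{2} + 2·v_{6} + v_{8} + v_{10}  ⇒ sig = [2:1,1,2,2]
  P = {5,9}:  v_{5} + v_{9} = 2·v_{2} + v_{6} + v_{8} + 2·v_{10}  ⇒ sig = [2:1,1,2,2]
  P = {1,3,8}:  v_{1} + v_{3} + v_{8} = v_{4}  ⇒ sig = [3:1]
  P = {2,4,6}:  v_{2} + v_{4} + v_{6} = v_{1}  ⇒ sig = [3:1]
  P = {2,4,10}:  v_{2} + v_{4} + v_{10} = v_{5}  ⇒ sig = [3:1]
  P = {2,3,6,8}:  v_{2} + v_{3} + v_{6} + v_{8} = 0  ⇒ sig = [4:]
  P = {2,6,7,8,10}:  v_{2} + v_{6} + v_{7} + v_{8} + v_{10} = v_{9}  ⇒ sig = [5:1]

Hence PRS(X_Σ) =
[[2:], [2:], [2:1,1], [2:1,1], [2:1,1], [2:1,1], [2:1,1], [2:1,1,1,1], [2:1,1,1,1], [2:1,1,2,2], [2:1,1,2,2], [3:1], [3:1], [3:1], [4:], [5:1]]


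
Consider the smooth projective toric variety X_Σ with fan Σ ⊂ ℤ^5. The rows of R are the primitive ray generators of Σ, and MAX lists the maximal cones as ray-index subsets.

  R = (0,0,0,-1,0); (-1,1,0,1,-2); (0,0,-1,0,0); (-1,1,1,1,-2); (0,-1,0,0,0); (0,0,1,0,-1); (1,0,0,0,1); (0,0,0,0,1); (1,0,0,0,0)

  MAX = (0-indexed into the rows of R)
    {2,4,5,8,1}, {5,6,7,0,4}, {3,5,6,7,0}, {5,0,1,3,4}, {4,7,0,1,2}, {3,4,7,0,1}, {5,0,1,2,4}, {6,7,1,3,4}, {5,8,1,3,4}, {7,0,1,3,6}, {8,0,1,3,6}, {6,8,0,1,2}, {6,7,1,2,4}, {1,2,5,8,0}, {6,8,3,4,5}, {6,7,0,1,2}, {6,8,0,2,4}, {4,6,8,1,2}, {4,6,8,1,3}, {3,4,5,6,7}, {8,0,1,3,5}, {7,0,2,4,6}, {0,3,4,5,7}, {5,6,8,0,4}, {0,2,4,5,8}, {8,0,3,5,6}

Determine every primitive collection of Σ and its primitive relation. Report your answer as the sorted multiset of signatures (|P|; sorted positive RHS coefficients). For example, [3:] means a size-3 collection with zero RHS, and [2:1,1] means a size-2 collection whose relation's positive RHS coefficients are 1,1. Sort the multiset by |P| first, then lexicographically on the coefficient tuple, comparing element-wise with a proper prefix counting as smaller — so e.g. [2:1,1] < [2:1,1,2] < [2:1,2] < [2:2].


10 collections generate NE(X_Σ); each relation:

  {2,3}:  v_{2} + v_{3} = v_{1}  ⇒ sig = [2:1]
  {7,8}:  v_{7} + v_{8} = v_{6}  ⇒ sig = [2:1]
  {2,5,7}:  v_{2} + v_{5} + v_{7} = 0  ⇒ sig = [3:]
  {1,5,7}:  v_{1} + v_{5} + v_{7} = v_{3}  ⇒ sig = [3:1]
  {2,5,6}:  v_{2} + v_{5} + v_{6} = v_{8}  ⇒ sig = [3:1]
  {1,5,6}:  v_{1} + v_{5} + v_{6} = v_{3} + v_{8}  ⇒ sig = [3:1,1]
  {0,3,4,6}:  v_{0} + v_{3} + v_{4} + v_{6} = v_{5}  ⇒ sig = [4:1]
  {0,1,4,6}:  v_{0} + v_{1} + v_{4} + v_{6} = v_{2} + v_{5}  ⇒ sig = [4:1,1]
  {0,3,4,8}:  v_{0} + v_{3} + v_{4} + v_{8} = v_{2} + 2·v_{5}  ⇒ sig = [4:1,2]
  {0,1,4,8}:  v_{0} + v_{1} + v_{4} + v_{8} = 2·v_{2} + 2·v_{5}  ⇒ sig = [4:2,2]

Hence PRS(X_Σ) =
[[2:1], [2:1], [3:], [3:1], [3:1], [3:1,1], [4:1], [4:1,1], [4:1,2], [4:2,2]]


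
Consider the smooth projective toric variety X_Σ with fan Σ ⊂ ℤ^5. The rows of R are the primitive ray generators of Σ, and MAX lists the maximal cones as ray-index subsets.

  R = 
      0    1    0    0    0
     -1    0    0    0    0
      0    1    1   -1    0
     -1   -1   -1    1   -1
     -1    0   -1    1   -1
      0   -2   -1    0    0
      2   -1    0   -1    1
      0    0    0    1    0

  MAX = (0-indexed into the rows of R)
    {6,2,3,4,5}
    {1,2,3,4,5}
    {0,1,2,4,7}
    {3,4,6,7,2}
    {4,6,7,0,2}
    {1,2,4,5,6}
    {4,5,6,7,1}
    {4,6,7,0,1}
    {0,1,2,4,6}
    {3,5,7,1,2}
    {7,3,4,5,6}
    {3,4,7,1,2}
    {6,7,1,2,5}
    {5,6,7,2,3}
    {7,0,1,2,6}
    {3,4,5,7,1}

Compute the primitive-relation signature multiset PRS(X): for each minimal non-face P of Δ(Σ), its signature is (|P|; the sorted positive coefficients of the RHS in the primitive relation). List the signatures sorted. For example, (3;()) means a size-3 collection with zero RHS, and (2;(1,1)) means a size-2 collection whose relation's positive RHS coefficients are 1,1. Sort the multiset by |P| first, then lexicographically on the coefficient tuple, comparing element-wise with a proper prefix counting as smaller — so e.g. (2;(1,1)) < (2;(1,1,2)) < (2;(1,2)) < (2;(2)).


Σ has 5 primitive collections:

  P = {0,3}:  v_{0} + v_{3} = v_{4}  →  sig = (2;(1))
  P = {0,5}:  v_{0} + v_{5} = v_{1} + v_{4} + v_{6}  →  sig = (2;(1,1,1))
  P = {1,3,6}:  v_{1} + v_{3} + v_{6} = v_{5}  →  sig = (3;(1))
  P = {2,4,5,7}:  v_{2} + v_{4} + v_{5} + v_{7} = v_{3}  →  sig = (4;(1))
  P = {1,2,4,6,7}:  v_{1} + v_{2} + v_{4} + v_{6} + v_{7} = 0  →  sig = (5;())

Signatures (|P|; sorted positive RHS coefficients), sorted:
{ (2;(1)),  (2;(1,1,1)),  (3;(1)),  (4;(1)),  (5;()) }


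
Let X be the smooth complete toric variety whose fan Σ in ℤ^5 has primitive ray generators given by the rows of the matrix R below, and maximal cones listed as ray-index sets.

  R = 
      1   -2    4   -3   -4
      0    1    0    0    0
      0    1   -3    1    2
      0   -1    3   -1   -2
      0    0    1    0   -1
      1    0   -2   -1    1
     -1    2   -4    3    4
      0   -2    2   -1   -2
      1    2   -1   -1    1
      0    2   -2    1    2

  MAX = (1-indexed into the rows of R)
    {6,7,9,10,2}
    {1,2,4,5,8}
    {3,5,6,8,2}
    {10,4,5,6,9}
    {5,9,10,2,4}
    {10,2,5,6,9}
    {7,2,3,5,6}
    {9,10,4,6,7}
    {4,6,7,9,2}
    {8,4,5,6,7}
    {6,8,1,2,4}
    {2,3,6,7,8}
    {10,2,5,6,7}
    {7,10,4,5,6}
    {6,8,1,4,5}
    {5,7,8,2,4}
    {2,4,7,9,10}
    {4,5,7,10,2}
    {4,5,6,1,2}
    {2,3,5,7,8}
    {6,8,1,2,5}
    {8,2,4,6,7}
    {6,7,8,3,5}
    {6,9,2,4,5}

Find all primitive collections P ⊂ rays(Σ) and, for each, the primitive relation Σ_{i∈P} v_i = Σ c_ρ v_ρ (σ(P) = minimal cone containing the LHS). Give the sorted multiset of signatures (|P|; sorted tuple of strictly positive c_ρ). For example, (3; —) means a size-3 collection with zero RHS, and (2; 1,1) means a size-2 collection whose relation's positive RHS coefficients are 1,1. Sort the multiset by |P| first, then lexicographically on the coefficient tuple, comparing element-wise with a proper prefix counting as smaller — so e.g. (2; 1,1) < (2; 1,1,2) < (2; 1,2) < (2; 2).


Minimal non-faces — 14 found among 10 rays, 24 max cones:

  {1,7}:  v_{1} + v_{7} = 0  ⇒ sig = (2; —)
  {3,4}:  v_{3} + v_{4} = 0  ⇒ sig = (2; —)
  {8,10}:  v_{8} + v_{10} = 0  ⇒ sig = (2; —)
  {3,9}:  v_{3} + v_{9} = v_{2} + v_{6} + v_{10}  ⇒ sig = (2; 1,1,1)
  {8,9}:  v_{8} + v_{9} = v_{2} + v_{4} + v_{6}  ⇒ sig = (2; 1,1,1)
  {1,3}:  v_{1} + v_{3} = v_{2} + v_{5} + v_{6} + v_{8}  ⇒ sig = (2; 1,1,1,1)
  {1,10}:  v_{1} + v_{10} = v_{2} + v_{4} + v_{5} + v_{6}  ⇒ sig = (2; 1,1,1,1)
  {3,10}:  v_{3} + v_{10} = v_{2} + v_{5} + v_{6} + v_{7}  ⇒ sig = (2; 1,1,1,1)
  {1,9}:  v_{1} + v_{9} = 2·v_{2} + 2·v_{4} + v_{5} + 2·v_{6}  ⇒ sig = (2; 1,2,2,2)
  {5,7,9}:  v_{5} + v_{7} + v_{9} = 2·v_{10}  ⇒ sig = (3; 2)
  {2,4,6,10}:  v_{2} + v_{4} + v_{6} + v_{10} = v_{9}  ⇒ sig = (4; 1)
  {2,4,5,6,7}:  v_{2} + v_{4} + v_{5} + v_{6} + v_{7} = v_{10}  ⇒ sig = (5; 1)
  {2,4,5,6,8}:  v_{2} + v_{4} + v_{5} + v_{6} + v_{8} = v_{1}  ⇒ sig = (5; 1)
  {2,5,6,7,8}:  v_{2} + v_{5} + v_{6} + v_{7} + v_{8} = v_{3}  ⇒ sig = (5; 1)

Signatures (|P|; sorted positive RHS coefficients), sorted:
[(2; —), (2; —), (2; —), (2; 1,1,1), (2; 1,1,1), (2; 1,1,1,1), (2; 1,1,1,1), (2; 1,1,1,1), (2; 1,2,2,2), (3; 2), (4; 1), (5; 1), (5; 1), (5; 1)]


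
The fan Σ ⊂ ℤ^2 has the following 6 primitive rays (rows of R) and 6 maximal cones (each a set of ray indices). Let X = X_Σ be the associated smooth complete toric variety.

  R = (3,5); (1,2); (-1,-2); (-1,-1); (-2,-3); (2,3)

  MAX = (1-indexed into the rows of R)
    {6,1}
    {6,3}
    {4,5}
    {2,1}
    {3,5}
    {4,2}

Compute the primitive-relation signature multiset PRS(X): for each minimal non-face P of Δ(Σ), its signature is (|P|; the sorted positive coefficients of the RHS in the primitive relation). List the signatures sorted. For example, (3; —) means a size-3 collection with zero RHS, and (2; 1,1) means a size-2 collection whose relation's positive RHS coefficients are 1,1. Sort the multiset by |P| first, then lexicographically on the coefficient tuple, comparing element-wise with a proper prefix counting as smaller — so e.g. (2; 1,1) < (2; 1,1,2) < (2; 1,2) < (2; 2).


|primitive collections| = 9. Relations:

  • {2,3}:  v_{2} + v_{3} = 0  ⟹  sig = (2; —)
  • {5,6}:  v_{5} + v_{6} = 0  ⟹  sig = (2; —)
  • {1,3}:  v_{1} + v_{3} = v_{6}  ⟹  sig = (2; 1)
  • {1,5}:  v_{1} + v_{5} = v_{2}  ⟹  sig = (2; 1)
  • {2,5}:  v_{2} + v_{5} = v_{4}  ⟹  sig = (2; 1)
  • {2,6}:  v_{2} + v_{6} = v_{1}  ⟹  sig = (2; 1)
  • {3,4}:  v_{3} + v_{4} = v_{5}  ⟹  sig = (2; 1)
  • {4,6}:  v_{4} + v_{6} = v_{2}  ⟹  sig = (2; 1)
  • {1,4}:  v_{1} + v_{4} = 2·v_{2}  ⟹  sig = (2; 2)

so the primitive-relation signature multiset is
[(2; —), (2; —), (2; 1), (2; 1), (2; 1), (2; 1), (2; 1), (2; 1), (2; 2)]


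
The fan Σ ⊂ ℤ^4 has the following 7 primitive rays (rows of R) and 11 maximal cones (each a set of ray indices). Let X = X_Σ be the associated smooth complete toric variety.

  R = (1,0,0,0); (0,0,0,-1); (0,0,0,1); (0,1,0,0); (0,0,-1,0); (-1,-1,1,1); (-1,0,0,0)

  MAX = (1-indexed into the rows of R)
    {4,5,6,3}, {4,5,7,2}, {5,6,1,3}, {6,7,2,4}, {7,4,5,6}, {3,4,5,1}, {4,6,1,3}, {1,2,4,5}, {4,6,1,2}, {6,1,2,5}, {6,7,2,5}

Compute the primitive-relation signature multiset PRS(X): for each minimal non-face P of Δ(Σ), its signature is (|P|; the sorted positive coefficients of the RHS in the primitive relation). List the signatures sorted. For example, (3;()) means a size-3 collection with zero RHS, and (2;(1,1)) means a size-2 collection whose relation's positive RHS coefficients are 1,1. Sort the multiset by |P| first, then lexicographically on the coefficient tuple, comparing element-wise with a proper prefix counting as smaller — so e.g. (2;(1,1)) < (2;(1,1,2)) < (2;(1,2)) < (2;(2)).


Minimal non-faces — 5 found among 7 rays, 11 max cones:

  P = {1,7}:  v_{1} + v_{7} = 0  →  sig = (2;())
  P = {2,3}:  v_{2} + v_{3} = 0  →  sig = (2;())
  P = {3,7}:  v_{3} + v_{7} = v_{4} + v_{5} + v_{6}  →  sig = (2;(1,1,1))
  P = {1,4,5,6}:  v_{1} + v_{4} + v_{5} + v_{6} = v_{3}  →  sig = (4;(1))
  P = {2,4,5,6}:  v_{2} + v_{4} + v_{5} + v_{6} = v_{7}  →  sig = (4;(1))

Hence PRS(X_Σ) =
{ (2;()) ×2,  (2;(1,1,1)),  (4;(1)) ×2 }


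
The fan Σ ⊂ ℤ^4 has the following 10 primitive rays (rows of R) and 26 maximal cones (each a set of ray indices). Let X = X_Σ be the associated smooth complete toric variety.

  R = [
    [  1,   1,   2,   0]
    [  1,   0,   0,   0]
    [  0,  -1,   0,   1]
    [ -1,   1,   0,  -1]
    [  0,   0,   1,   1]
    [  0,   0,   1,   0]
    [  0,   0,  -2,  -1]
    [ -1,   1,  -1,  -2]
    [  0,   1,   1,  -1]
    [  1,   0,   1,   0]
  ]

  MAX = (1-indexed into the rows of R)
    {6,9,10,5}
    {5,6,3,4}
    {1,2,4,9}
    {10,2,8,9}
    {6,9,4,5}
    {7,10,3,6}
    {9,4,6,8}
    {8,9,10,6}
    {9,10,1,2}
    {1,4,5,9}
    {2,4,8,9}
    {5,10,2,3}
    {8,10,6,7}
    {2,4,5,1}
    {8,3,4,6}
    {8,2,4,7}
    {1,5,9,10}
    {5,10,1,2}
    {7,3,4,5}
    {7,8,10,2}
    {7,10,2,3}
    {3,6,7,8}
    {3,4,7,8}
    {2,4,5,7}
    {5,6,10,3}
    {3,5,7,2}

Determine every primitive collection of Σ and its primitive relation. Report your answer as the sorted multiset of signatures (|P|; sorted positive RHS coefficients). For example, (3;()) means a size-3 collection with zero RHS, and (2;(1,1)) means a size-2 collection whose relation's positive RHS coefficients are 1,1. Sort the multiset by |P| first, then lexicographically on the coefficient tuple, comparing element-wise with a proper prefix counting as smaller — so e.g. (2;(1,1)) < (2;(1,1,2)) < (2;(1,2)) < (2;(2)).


16 collections generate NE(X_Σ); each relation:

  • {2,6}:  v_{2} + v_{6} = v_{10}  ⇒ sig = (2;(1))
  • {3,9}:  v_{3} + v_{9} = v_{6}  ⇒ sig = (2;(1))
  • {4,10}:  v_{4} + v_{10} = v_{9}  ⇒ sig = (2;(1))
  • {5,8}:  v_{5} + v_{8} = v_{4}  ⇒ sig = (2;(1))
  • {1,3}:  v_{1} + v_{3} = v_{5} + v_{10}  ⇒ sig = (2;(1,1))
  • {7,9}:  v_{7} + v_{9} = v_{2} + v_{8}  ⇒ sig = (2;(1,1))
  • {1,6}:  v_{1} + v_{6} = v_{5} + v_{9} + v_{10}  ⇒ sig = (2;(1,1,1))
  • {1,8}:  v_{1} + v_{8} = v_{2} + v_{4} + v_{9}  ⇒ sig = (2;(1,1,1))
  • {1,7}:  v_{1} + v_{7} = 2·v_{2} + v_{4}  ⇒ sig = (2;(1,2))
  • {2,3,4}:  v_{2} + v_{3} + v_{4} = 0  ⇒ sig = (3;())
  • {5,6,7}:  v_{5} + v_{6} + v_{7} = 0  ⇒ sig = (3;())
  • {2,5,9}:  v_{2} + v_{5} + v_{9} = v_{1}  ⇒ sig = (3;(1))
  • {4,6,7}:  v_{4} + v_{6} + v_{7} = v_{8}  ⇒ sig = (3;(1))
  • {5,7,10}:  v_{5} + v_{7} + v_{10} = v_{2}  ⇒ sig = (3;(1))
  • {2,3,8}:  v_{2} + v_{3} + v_{8} = v_{6} + v_{7}  ⇒ sig = (3;(1,1))
  • {3,8,10}:  v_{3} + v_{8} + v_{10} = 2·v_{6} + v_{7}  ⇒ sig = (3;(1,2))

so the primitive-relation signature multiset is
{ (2;(1)) ×4,  (2;(1,1)) ×2,  (2;(1,1,1)) ×2,  (2;(1,2)),  (3;()) ×2,  (3;(1)) ×3,  (3;(1,1)),  (3;(1,2)) }


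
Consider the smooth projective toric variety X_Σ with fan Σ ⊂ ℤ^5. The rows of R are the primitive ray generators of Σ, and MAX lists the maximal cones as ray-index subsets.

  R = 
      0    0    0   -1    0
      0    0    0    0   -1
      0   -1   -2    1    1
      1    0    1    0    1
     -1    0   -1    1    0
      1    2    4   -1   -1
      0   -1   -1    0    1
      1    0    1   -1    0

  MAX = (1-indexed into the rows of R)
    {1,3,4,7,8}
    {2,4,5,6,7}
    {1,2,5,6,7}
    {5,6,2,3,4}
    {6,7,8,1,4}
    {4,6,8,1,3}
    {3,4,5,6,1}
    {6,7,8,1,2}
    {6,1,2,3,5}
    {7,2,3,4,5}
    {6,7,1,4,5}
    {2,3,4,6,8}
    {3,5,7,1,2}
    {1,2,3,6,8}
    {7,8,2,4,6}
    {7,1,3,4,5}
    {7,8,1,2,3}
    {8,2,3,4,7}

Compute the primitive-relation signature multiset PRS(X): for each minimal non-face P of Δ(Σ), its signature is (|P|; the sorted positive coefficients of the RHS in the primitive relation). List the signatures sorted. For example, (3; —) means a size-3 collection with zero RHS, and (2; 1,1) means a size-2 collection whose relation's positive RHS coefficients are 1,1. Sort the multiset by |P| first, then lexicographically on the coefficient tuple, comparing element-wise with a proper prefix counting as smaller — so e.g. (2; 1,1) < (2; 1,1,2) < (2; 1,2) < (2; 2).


3 minimal non-faces of Δ(Σ) (on 8 rays):

  P={5,8}:  v_{5} + v_{8} = 0 ; sig = (2; —)
  P={1,2,4}:  v_{1} + v_{2} + v_{4} = v_{8} ; sig = (3; 1)
  P={3,6,7}:  v_{3} + v_{6} + v_{7} = v_{4} ; sig = (3; 1)

Hence PRS(X_Σ) =
    (2; —)
    (3; 1)
    (3; 1)


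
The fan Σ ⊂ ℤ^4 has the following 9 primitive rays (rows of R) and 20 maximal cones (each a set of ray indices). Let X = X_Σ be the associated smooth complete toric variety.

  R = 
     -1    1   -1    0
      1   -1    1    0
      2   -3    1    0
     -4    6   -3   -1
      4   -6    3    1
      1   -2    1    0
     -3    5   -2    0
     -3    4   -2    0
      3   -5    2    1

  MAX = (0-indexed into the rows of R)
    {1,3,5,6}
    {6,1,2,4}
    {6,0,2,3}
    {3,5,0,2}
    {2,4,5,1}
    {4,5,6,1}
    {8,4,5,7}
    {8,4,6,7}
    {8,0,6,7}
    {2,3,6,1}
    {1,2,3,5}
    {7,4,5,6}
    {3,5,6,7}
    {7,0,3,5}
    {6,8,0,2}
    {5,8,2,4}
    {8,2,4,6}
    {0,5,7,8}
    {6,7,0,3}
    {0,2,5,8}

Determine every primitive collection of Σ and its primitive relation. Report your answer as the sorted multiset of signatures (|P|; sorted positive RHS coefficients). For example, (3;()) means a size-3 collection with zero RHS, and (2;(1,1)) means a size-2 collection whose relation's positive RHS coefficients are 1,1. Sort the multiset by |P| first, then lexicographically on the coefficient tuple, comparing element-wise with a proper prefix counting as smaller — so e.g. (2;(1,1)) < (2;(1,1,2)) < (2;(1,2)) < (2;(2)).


10 minimal non-faces of Δ(Σ) (on 9 rays):

  {0,1}:  v_{0} + v_{1} = 0  so sig = (2;())
  {3,4}:  v_{3} + v_{4} = 0  so sig = (2;())
  {0,4}:  v_{0} + v_{4} = v_{8}  so sig = (2;(1))
  {1,8}:  v_{1} + v_{8} = v_{4}  so sig = (2;(1))
  {2,7}:  v_{2} + v_{7} = v_{0}  so sig = (2;(1))
  {3,8}:  v_{3} + v_{8} = v_{0}  so sig = (2;(1))
  {1,7}:  v_{1} + v_{7} = v_{5} + v_{6}  so sig = (2;(1,1))
  {2,5,6}:  v_{2} + v_{5} + v_{6} = 0  so sig = (3;())
  {0,5,6}:  v_{0} + v_{5} + v_{6} = v_{7}  so sig = (3;(1))
  {5,6,8}:  v_{5} + v_{6} + v_{8} = v_{4} + v_{7}  so sig = (3;(1,1))

Hence PRS(X_Σ) =
    |P|=2: 7 collections, coeffs (), (), (1), (1), (1), (1), (1,1)
    |P|=3: 3 collections, coeffs (), (1), (1,1)


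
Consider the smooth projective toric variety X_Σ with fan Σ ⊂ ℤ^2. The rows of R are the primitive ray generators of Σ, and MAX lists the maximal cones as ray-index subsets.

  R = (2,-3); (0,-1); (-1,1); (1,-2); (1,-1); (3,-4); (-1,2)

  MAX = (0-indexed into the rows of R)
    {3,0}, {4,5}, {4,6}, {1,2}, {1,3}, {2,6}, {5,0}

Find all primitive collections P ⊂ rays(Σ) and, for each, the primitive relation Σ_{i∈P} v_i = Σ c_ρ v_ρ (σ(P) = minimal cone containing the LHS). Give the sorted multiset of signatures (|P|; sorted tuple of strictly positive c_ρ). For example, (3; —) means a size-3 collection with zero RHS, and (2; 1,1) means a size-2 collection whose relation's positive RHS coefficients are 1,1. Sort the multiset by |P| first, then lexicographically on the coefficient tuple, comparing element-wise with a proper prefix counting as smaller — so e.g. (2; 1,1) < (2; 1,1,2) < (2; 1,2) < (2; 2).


Δ(Σ) — 7 vertices, 14 min non-faces:

  P = {2,4}:  v_{2} + v_{4} = 0  so sig = (2; —)
  P = {3,6}:  v_{3} + v_{6} = 0  so sig = (2; —)
  P = {0,2}:  v_{0} + v_{2} = v_{3}  so sig = (2; 1)
  P = {0,4}:  v_{0} + v_{4} = v_{5}  so sig = (2; 1)
  P = {0,6}:  v_{0} + v_{6} = v_{4}  so sig = (2; 1)
  P = {1,4}:  v_{1} + v_{4} = v_{3}  so sig = (2; 1)
  P = {1,6}:  v_{1} + v_{6} = v_{2}  so sig = (2; 1)
  P = {2,3}:  v_{2} + v_{3} = v_{1}  so sig = (2; 1)
  P = {2,5}:  v_{2} + v_{5} = v_{0}  so sig = (2; 1)
  P = {3,4}:  v_{3} + v_{4} = v_{0}  so sig = (2; 1)
  P = {1,5}:  v_{1} + v_{5} = v_{0} + v_{3}  so sig = (2; 1,1)
  P = {0,1}:  v_{0} + v_{1} = 2·v_{3}  so sig = (2; 2)
  P = {3,5}:  v_{3} + v_{5} = 2·v_{0}  so sig = (2; 2)
  P = {5,6}:  v_{5} + v_{6} = 2·v_{4}  so sig = (2; 2)

Sorted signature multiset PRS(X):
{ (2; —) ×2,  (2; 1) ×8,  (2; 1,1),  (2; 2) ×3 }


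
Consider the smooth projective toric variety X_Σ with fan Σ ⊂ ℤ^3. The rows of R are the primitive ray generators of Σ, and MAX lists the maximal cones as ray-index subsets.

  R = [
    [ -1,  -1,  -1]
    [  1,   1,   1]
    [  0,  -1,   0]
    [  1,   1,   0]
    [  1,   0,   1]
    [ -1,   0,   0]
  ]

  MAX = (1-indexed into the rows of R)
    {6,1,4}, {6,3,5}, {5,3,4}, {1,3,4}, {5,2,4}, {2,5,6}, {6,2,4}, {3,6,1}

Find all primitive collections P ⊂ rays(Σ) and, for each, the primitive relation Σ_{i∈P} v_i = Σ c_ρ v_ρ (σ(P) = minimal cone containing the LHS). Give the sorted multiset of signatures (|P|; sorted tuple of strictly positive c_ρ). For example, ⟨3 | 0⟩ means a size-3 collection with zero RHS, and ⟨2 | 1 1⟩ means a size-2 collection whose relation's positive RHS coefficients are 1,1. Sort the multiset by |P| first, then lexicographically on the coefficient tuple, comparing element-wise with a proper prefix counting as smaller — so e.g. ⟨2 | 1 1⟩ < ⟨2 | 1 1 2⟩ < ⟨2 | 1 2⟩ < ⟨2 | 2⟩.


Σ has 5 primitive collections:

  P = {1,2}:  v_{1} + v_{2} = 0 ; sig = ⟨2 | 0⟩
  P = {1,5}:  v_{1} + v_{5} = v_{3} ; sig = ⟨2 | 1⟩
  P = {2,3}:  v_{2} + v_{3} = v_{5} ; sig = ⟨2 | 1⟩
  P = {3,4,6}:  v_{3} + v_{4} + v_{6} = 0 ; sig = ⟨3 | 0⟩
  P = {4,5,6}:  v_{4} + v_{5} + v_{6} = v_{2} ; sig = ⟨3 | 1⟩

Sorted signature multiset PRS(X):
    |P|=2: 3 collections, coeffs (), (1), (1)
    |P|=3: 2 collections, coeffs (), (1)
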